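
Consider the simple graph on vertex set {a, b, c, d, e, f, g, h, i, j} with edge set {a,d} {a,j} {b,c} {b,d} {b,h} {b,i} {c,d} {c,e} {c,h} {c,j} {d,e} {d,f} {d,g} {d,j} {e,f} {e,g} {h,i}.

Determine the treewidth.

2

A width-2 tree decomposition is:
Bags: B1 = {c, d, j}  B2 = {c, d, e}  B3 = {d, e, f}  B4 = {b, c, d}  B5 = {a, d, j}  B6 = {b, c, h}  B7 = {b, h, i}  B8 = {d, e, g}
Tree: B1–B2, B2–B3, B2–B4, B1–B5, B4–B6, B6–B7, B2–B8
Every bag has size at most 3, so the width is 3 − 1 = 2 and tw(G) ≤ 2. For the lower bound, the 3 vertices {d, e, g} are pairwise adjacent, and any tree decomposition puts a clique entirely inside one bag — forcing width ≥ 2. Combining the bounds, tw(G) = 2.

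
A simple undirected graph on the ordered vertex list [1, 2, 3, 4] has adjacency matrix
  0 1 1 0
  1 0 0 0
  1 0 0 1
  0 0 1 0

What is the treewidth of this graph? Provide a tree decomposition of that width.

Treewidth 1.
One such decomposition:
Bags: B1 = {3, 4}  B2 = {1, 3}  B3 = {1, 2}
Tree: B1–B2, B2–B3

Each bag holds 2 vertices, so the decomposition has width 1, which upper-bounds the treewidth. Since G has at least one edge (e.g. 4–3), it is not an edgeless graph, so tw(G) ≥ 1. The upper and lower bounds meet at 1, so that is the treewidth.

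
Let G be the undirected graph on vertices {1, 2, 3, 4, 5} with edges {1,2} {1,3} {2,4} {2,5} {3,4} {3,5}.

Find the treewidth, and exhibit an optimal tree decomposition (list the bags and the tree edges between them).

Treewidth 2.
One such decomposition:
Bags: B1 = {2, 3, 4}  B2 = {1, 2, 3}  B3 = {2, 3, 5}
Tree: B1–B2, B2–B3

The largest bag has 3 vertices, giving width 2; this decomposition certifies tw(G) ≤ 2. The edges 2–4–3–1–2 form a cycle, so G is not a tree and its treewidth is at least 2. Combining the bounds, tw(G) = 2.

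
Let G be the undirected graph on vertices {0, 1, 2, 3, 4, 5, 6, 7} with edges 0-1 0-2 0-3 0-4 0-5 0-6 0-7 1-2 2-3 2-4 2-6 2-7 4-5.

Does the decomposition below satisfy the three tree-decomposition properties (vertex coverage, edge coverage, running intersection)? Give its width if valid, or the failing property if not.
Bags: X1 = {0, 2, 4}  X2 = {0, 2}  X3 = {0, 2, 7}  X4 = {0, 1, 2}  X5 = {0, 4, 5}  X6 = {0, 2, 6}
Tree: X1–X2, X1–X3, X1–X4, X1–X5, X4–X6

A tree decomposition must satisfy three properties: every vertex lies in some bag; for every edge, both endpoints lie together in some bag; and for every vertex, the bags containing it form a connected subtree. Here vertex 3 appears in no bag, so the decomposition is invalid.

No — vertex 3 appears in no bag.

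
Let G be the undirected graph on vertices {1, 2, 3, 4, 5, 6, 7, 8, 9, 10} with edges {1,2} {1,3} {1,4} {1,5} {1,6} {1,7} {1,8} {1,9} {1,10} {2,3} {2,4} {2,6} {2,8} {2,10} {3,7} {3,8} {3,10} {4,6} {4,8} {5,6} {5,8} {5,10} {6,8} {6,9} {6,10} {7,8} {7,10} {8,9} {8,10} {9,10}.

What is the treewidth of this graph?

4

A width-4 tree decomposition is:
Bags: B1 = {1, 2, 3, 8, 10}  B2 = {1, 2, 6, 8, 10}  B3 = {1, 2, 4, 6, 8}  B4 = {1, 5, 6, 8, 10}  B5 = {1, 6, 8, 9, 10}  B6 = {1, 3, 7, 8, 10}
Tree: B1–B2, B2–B3, B2–B4, B2–B5, B1–B6
Each bag holds 5 vertices, so the decomposition has width 4, which upper-bounds the treewidth. On the other hand G contains the 5-clique {1, 2, 3, 8, 10}. A clique must lie in a single bag of any decomposition, so no decomposition can have width below 4. Hence tw(G) = 4 exactly.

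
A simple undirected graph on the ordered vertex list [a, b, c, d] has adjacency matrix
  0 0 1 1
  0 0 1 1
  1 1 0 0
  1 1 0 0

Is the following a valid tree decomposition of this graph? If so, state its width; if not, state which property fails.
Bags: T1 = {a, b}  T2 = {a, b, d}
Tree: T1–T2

A tree decomposition must satisfy three properties: every vertex lies in some bag; for every edge, both endpoints lie together in some bag; and for every vertex, the bags containing it form a connected subtree. Here vertex c appears in no bag, so the decomposition is invalid.

No — vertex c appears in no bag.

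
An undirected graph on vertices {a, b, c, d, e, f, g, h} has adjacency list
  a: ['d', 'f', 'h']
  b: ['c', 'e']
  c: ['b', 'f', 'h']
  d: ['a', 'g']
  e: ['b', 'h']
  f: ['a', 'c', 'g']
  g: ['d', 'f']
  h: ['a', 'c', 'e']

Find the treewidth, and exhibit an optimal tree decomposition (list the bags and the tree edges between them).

Treewidth 2.
One optimal decomposition is:
Bags: B1 = {d, f, g}  B2 = {a, d, f}  B3 = {a, c, f}  B4 = {a, c, h}  B5 = {b, c, h}  B6 = {b, e, h}
Tree: B1–B2, B2–B3, B3–B4, B4–B5, B5–B6

Every bag has size at most 3, so the width is 3 − 1 = 2 and tw(G) ≤ 2. Since g–d–a–f–g is a cycle in G, G is not acyclic. Forests are exactly the graphs of treewidth ≤ 1, so tw(G) ≥ 2. The upper and lower bounds meet at 2, so that is the treewidth.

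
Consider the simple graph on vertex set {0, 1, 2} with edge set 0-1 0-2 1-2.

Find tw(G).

2

A width-2 tree decomposition is:
Bags: B1 = {0, 1, 2}
Tree: (single bag)
A single bag containing all 3 vertices is trivially a valid decomposition of width 2. Conversely, {0, 1, 2} is a clique of size 3, and the vertices of any clique must share a bag in every tree decomposition; so some bag has ≥ 3 vertices and tw(G) ≥ 2. Therefore the treewidth is 2.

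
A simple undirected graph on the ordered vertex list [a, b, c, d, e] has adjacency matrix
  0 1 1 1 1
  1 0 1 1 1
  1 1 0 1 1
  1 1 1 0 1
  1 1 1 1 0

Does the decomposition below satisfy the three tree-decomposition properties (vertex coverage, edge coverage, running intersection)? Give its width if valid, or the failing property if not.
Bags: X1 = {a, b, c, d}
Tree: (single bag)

No — vertex e appears in no bag.

A tree decomposition must satisfy three properties: every vertex lies in some bag; for every edge, both endpoints lie together in some bag; and for every vertex, the bags containing it form a connected subtree. Here vertex e appears in no bag, so the decomposition is invalid.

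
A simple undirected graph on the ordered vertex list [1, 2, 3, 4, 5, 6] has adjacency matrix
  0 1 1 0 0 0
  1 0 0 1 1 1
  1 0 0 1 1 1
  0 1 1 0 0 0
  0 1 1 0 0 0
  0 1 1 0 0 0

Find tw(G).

2

A width-2 tree decomposition is:
Bags: B1 = {2, 3, 6}  B2 = {2, 3, 5}  B3 = {1, 2, 3}  B4 = {2, 3, 4}
Tree: B1–B2, B2–B3, B3–B4
Every bag has size at most 3, so the width is 3 − 1 = 2 and tw(G) ≤ 2. For the lower bound, G contains the cycle 2–6–3–5–2, so G is not a forest; only forests have treewidth ≤ 1, hence tw(G) ≥ 2. Combining the bounds, tw(G) = 2.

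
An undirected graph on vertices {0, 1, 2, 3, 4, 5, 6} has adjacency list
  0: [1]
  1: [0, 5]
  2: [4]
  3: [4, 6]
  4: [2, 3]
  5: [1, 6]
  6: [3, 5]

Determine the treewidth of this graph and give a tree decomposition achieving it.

Every bag has size at most 2, so the width is 2 − 1 = 1 and tw(G) ≤ 1. G has an edge, so its treewidth is at least 1. Combining the bounds, tw(G) = 1.

Treewidth 1.
One optimal decomposition is:
Bags: B1 = {2, 4}  B2 = {3, 4}  B3 = {3, 6}  B4 = {5, 6}  B5 = {1, 5}  B6 = {0, 1}
Tree: B1–B2, B2–B3, B3–B4, B4–B5, B5–B6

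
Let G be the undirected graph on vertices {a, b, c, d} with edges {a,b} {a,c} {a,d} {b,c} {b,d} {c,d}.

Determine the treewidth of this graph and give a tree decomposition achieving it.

A single bag containing all 4 vertices is trivially a valid decomposition of width 3. Conversely, {a, b, c, d} is a clique of size 4, and the vertices of any clique must share a bag in every tree decomposition; so some bag has ≥ 4 vertices and tw(G) ≥ 3. Hence tw(G) = 3 exactly.

Treewidth 3.
Bags: B1 = {a, b, c, d}
Tree: (single bag)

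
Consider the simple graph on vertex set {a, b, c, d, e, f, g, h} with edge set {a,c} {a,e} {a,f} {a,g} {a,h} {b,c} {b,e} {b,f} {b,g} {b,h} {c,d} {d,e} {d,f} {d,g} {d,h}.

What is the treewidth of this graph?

3

A width-3 tree decomposition is:
Bags: B1 = {a, b, d, f}  B2 = {a, b, d, e}  B3 = {a, b, d, h}  B4 = {a, b, c, d}  B5 = {a, b, d, g}
Tree: B1–B2, B2–B3, B3–B4, B4–B5
Each bag holds 4 vertices, so the decomposition has width 3, which upper-bounds the treewidth. For the lower bound: the 4 vertex sets {d,f}, {b,e}, {a}, {h} are disjoint, each induces a connected subgraph, and every pair is joined by at least one edge of G. Contracting each set to a single vertex therefore yields K_{4} as a minor, and since treewidth is minor-monotone, tw(G) ≥ tw(K_{4}) = 3. Hence tw(G) = 3 exactly.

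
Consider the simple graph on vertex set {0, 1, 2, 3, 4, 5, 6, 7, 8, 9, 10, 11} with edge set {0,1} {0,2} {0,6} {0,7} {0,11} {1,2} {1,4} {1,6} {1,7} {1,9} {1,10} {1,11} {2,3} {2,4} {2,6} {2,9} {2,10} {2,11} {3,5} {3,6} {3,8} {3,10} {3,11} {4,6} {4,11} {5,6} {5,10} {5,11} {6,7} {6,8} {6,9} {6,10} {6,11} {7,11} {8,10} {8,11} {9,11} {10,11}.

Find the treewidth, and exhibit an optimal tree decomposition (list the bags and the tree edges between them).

Treewidth 4.
Bags: B1 = {2, 3, 6, 10, 11}  B2 = {1, 2, 6, 10, 11}  B3 = {3, 6, 8, 10, 11}  B4 = {3, 5, 6, 10, 11}  B5 = {0, 1, 2, 6, 11}  B6 = {1, 2, 4, 6, 11}  B7 = {1, 2, 6, 9, 11}  B8 = {0, 1, 6, 7, 11}
Tree: B1–B2, B1–B3, B3–B4, B2–B5, B2–B6, B2–B7, B5–B8

Every bag has size at most 5, so the width is 5 − 1 = 4 and tw(G) ≤ 4. For the lower bound, the 5 vertices {3, 6, 8, 10, 11} are pairwise adjacent, and any tree decomposition puts a clique entirely inside one bag — forcing width ≥ 4. Combining the bounds, tw(G) = 4.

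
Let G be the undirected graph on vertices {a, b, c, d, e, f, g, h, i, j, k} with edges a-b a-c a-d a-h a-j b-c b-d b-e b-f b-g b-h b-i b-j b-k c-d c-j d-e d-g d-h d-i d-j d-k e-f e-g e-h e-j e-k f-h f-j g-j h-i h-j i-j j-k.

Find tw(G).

4

A width-4 tree decomposition is:
Bags: B1 = {a, b, d, h, j}  B2 = {b, d, e, h, j}  B3 = {b, d, h, i, j}  B4 = {a, b, c, d, j}  B5 = {b, d, e, j, k}  B6 = {b, d, e, g, j}  B7 = {b, e, f, h, j}
Tree: B1–B2, B1–B3, B1–B4, B2–B5, B5–B6, B2–B7
Every bag has size at most 5, so the width is 5 − 1 = 4 and tw(G) ≤ 4. On the other hand G contains the 5-clique {b, d, e, g, j}. A clique must lie in a single bag of any decomposition, so no decomposition can have width below 4. Combining the bounds, tw(G) = 4.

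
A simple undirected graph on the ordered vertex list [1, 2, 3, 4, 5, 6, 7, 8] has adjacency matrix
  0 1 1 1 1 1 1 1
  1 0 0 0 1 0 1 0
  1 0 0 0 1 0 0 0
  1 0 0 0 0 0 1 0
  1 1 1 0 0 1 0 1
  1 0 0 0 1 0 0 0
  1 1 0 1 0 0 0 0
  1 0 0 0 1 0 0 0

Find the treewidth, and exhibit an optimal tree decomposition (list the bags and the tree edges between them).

Treewidth 2.
One such decomposition:
Bags: B1 = {1, 2, 5}  B2 = {1, 2, 7}  B3 = {1, 4, 7}  B4 = {1, 5, 6}  B5 = {1, 3, 5}  B6 = {1, 5, 8}
Tree: B1–B2, B2–B3, B1–B4, B4–B5, B4–B6

Every bag has size at most 3, so the width is 3 − 1 = 2 and tw(G) ≤ 2. Conversely, {1, 4, 7} is a clique of size 3, and the vertices of any clique must share a bag in every tree decomposition; so some bag has ≥ 3 vertices and tw(G) ≥ 2. Hence tw(G) = 2 exactly.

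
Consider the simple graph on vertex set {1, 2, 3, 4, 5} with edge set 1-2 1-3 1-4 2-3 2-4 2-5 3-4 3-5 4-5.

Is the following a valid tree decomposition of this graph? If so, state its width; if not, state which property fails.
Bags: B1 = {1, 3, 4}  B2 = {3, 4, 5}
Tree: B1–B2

A tree decomposition must satisfy three properties: every vertex lies in some bag; for every edge, both endpoints lie together in some bag; and for every vertex, the bags containing it form a connected subtree. Here vertex 2 appears in no bag, so the decomposition is invalid.

No — vertex 2 appears in no bag.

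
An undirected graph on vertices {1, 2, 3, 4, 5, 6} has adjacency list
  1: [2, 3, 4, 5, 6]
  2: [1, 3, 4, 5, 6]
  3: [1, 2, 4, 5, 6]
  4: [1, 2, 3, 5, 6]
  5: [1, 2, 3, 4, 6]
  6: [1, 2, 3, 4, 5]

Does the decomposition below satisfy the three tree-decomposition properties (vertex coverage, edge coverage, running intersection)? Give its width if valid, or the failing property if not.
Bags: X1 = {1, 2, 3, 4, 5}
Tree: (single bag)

A tree decomposition must satisfy three properties: every vertex lies in some bag; for every edge, both endpoints lie together in some bag; and for every vertex, the bags containing it form a connected subtree. Here vertex 6 appears in no bag, so the decomposition is invalid.

No — vertex 6 appears in no bag.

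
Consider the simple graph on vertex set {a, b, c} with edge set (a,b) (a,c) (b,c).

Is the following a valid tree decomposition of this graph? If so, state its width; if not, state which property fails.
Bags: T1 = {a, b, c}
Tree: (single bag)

Yes; width 2.

Vertex coverage: the bags together contain {a, b, c}, the full vertex set. Edge coverage: each edge of G has both endpoints in at least one bag. Running intersection: for every vertex, the bags containing it form a connected subtree. All three properties hold, so this is a valid tree decomposition of width max|bag| − 1 = 2, and hence tw(G) ≤ 2.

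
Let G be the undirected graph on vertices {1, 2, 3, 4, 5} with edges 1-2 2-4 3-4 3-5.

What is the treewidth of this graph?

A width-1 tree decomposition is:
Bags: B1 = {1, 2}  B2 = {2, 4}  B3 = {3, 4}  B4 = {3, 5}
Tree: B1–B2, B2–B3, B3–B4
Every bag has size at most 2, so the width is 2 − 1 = 1 and tw(G) ≤ 1. G has an edge, so its treewidth is at least 1. Therefore the treewidth is 1.

1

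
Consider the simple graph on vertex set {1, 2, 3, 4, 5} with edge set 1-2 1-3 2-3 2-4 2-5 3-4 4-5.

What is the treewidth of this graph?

2

A width-2 tree decomposition is:
Bags: B1 = {2, 4, 5}  B2 = {2, 3, 4}  B3 = {1, 2, 3}
Tree: B1–B2, B2–B3
Each bag holds 3 vertices, so the decomposition has width 2, which upper-bounds the treewidth. Conversely, {1, 2, 3} is a clique of size 3, and the vertices of any clique must share a bag in every tree decomposition; so some bag has ≥ 3 vertices and tw(G) ≥ 2. The upper and lower bounds meet at 2, so that is the treewidth.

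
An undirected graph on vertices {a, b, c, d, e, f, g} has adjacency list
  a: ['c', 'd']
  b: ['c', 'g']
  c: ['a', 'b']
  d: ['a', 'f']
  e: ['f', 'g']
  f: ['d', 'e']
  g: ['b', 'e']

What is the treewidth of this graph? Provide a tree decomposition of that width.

The largest bag has 3 vertices, giving width 2; this decomposition certifies tw(G) ≤ 2. For the lower bound, G contains the cycle b–c–a–d–f–e–g–b, so G is not a forest; only forests have treewidth ≤ 1, hence tw(G) ≥ 2. The upper and lower bounds meet at 2, so that is the treewidth.

Treewidth 2.
One optimal decomposition is:
Bags: B1 = {a, b, c}  B2 = {a, b, d}  B3 = {b, d, f}  B4 = {b, e, f}  B5 = {b, e, g}
Tree: B1–B2, B2–B3, B3–B4, B4–B5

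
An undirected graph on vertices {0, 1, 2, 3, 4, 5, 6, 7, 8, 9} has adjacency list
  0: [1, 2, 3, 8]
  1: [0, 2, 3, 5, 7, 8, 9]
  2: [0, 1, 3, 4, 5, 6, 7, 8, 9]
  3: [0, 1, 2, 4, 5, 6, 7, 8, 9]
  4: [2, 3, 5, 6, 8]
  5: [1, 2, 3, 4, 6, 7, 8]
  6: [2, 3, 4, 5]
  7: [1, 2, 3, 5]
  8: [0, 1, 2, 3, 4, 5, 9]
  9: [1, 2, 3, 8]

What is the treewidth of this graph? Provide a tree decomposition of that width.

Treewidth 4.
One optimal decomposition is:
Bags: B1 = {2, 3, 4, 5, 8}  B2 = {1, 2, 3, 5, 8}  B3 = {2, 3, 4, 5, 6}  B4 = {1, 2, 3, 5, 7}  B5 = {0, 1, 2, 3, 8}  B6 = {1, 2, 3, 8, 9}
Tree: B1–B2, B1–B3, B2–B4, B2–B5, B2–B6

The largest bag has 5 vertices, giving width 4; this decomposition certifies tw(G) ≤ 4. On the other hand G contains the 5-clique {0, 1, 2, 3, 8}. A clique must lie in a single bag of any decomposition, so no decomposition can have width below 4. Therefore the treewidth is 4.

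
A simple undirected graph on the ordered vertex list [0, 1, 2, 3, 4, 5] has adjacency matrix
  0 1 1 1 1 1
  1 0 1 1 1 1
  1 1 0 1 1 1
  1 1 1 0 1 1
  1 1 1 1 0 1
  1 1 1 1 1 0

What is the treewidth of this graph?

5

A width-5 tree decomposition is:
Bags: B1 = {0, 1, 2, 3, 4, 5}
Tree: (single bag)
A single bag containing all 6 vertices is trivially a valid decomposition of width 5. On the other hand G contains the 6-clique {0, 1, 2, 3, 4, 5}. A clique must lie in a single bag of any decomposition, so no decomposition can have width below 5. Therefore the treewidth is 5.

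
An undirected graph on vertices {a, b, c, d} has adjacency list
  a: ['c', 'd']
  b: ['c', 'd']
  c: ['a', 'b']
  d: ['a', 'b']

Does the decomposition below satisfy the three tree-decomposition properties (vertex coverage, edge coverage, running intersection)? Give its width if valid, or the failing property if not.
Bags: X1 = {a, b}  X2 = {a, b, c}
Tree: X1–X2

No — vertex d appears in no bag.

A tree decomposition must satisfy three properties: every vertex lies in some bag; for every edge, both endpoints lie together in some bag; and for every vertex, the bags containing it form a connected subtree. Here vertex d appears in no bag, so the decomposition is invalid.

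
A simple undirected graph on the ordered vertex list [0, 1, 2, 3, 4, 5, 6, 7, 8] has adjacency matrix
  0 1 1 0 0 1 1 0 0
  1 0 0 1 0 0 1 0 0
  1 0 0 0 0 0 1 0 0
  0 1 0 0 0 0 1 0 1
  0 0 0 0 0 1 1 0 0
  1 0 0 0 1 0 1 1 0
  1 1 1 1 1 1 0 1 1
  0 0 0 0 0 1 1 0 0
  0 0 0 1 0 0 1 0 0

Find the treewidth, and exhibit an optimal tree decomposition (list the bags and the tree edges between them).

The largest bag has 3 vertices, giving width 2; this decomposition certifies tw(G) ≤ 2. Conversely, {0, 1, 6} is a clique of size 3, and the vertices of any clique must share a bag in every tree decomposition; so some bag has ≥ 3 vertices and tw(G) ≥ 2. Combining the bounds, tw(G) = 2.

Treewidth 2.
One such decomposition:
Bags: B1 = {3, 6, 8}  B2 = {1, 3, 6}  B3 = {0, 1, 6}  B4 = {0, 5, 6}  B5 = {4, 5, 6}  B6 = {0, 2, 6}  B7 = {5, 6, 7}
Tree: B1–B2, B2–B3, B3–B4, B4–B5, B4–B6, B4–B7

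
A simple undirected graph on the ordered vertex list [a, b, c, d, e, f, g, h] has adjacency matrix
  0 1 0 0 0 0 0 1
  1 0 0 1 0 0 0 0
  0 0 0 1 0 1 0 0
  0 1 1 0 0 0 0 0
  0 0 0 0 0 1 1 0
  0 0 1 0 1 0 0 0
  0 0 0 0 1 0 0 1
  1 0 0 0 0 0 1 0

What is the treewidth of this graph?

A width-2 tree decomposition is:
Bags: B1 = {a, b, h}  B2 = {b, d, h}  B3 = {c, d, h}  B4 = {c, f, h}  B5 = {e, f, h}  B6 = {e, g, h}
Tree: B1–B2, B2–B3, B3–B4, B4–B5, B5–B6
Every bag has size at most 3, so the width is 3 − 1 = 2 and tw(G) ≤ 2. Since h–a–b–d–c–f–e–g–h is a cycle in G, G is not acyclic. Forests are exactly the graphs of treewidth ≤ 1, so tw(G) ≥ 2. Therefore the treewidth is 2.

2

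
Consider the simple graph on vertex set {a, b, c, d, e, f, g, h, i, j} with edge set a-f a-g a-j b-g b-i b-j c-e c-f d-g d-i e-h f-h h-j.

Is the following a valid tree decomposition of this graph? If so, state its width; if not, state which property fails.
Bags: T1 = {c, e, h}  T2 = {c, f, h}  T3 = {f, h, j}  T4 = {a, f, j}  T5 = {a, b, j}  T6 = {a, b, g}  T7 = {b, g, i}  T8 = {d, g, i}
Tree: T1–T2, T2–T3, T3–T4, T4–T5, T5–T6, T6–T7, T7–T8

Yes; width 2.

Every vertex of G appears in some bag (union = {a, b, c, d, e, f, g, h, i, j}); every edge is covered by a bag; and for each vertex v the set of bags containing v is connected in the bag tree. The decomposition is therefore valid. The largest bag has 3 vertices, so the width is 2.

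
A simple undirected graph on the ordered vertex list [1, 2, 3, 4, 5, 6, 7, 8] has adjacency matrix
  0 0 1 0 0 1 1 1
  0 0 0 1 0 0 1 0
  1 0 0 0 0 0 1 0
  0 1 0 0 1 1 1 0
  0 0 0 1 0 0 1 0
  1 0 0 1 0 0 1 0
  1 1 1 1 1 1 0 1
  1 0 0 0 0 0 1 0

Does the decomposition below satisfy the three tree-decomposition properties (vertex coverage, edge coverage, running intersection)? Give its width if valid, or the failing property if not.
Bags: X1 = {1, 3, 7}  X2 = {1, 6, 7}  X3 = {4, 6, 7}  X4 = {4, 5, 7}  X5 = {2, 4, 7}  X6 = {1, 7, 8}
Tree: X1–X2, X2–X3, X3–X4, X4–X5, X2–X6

Yes; width 2.

Vertex coverage: the bags together contain {1, 2, 3, 4, 5, 6, 7, 8}, the full vertex set. Edge coverage: each edge of G has both endpoints in at least one bag. Running intersection: for every vertex, the bags containing it form a connected subtree. All three properties hold, so this is a valid tree decomposition of width max|bag| − 1 = 2, and hence tw(G) ≤ 2.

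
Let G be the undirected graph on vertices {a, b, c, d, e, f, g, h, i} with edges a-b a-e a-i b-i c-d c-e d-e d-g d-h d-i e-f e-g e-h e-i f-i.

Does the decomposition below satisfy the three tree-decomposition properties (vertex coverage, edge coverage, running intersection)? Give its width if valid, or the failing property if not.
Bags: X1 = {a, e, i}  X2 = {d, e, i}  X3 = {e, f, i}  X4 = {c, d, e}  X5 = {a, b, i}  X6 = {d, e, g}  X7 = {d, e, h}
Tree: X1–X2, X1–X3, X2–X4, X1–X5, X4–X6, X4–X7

Yes; width 2.

Checking the three conditions: (i) the bags cover all of {a, b, c, d, e, f, g, h, i}; (ii) for each edge, some bag contains both endpoints; (iii) the bags containing any fixed vertex form a subtree. All hold, so the decomposition is valid with width 3 − 1 = 2.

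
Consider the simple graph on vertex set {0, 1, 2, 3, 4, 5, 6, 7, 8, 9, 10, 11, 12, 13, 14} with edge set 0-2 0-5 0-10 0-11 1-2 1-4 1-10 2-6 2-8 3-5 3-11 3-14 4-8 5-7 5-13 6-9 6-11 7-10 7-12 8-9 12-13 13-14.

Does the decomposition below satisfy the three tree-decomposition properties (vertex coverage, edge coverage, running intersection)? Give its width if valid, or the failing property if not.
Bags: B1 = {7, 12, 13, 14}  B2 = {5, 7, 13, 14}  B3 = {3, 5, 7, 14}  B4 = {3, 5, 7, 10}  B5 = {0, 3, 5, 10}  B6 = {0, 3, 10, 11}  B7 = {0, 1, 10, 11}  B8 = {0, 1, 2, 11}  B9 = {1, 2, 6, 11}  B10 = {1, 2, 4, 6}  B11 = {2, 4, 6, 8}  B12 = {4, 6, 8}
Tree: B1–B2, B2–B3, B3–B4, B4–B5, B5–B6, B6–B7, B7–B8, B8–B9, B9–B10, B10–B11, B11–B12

A tree decomposition must satisfy three properties: every vertex lies in some bag; for every edge, both endpoints lie together in some bag; and for every vertex, the bags containing it form a connected subtree. Here vertex 9 appears in no bag, so the decomposition is invalid.

No — vertex 9 appears in no bag.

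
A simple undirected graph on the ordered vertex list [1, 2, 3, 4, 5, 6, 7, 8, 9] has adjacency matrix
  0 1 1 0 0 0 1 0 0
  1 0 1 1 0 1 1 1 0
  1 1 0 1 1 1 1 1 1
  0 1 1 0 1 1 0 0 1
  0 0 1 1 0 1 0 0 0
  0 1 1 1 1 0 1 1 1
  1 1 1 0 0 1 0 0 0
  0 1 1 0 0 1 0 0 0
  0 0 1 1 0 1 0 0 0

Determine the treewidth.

A width-3 tree decomposition is:
Bags: B1 = {2, 3, 6, 8}  B2 = {2, 3, 4, 6}  B3 = {2, 3, 6, 7}  B4 = {1, 2, 3, 7}  B5 = {3, 4, 5, 6}  B6 = {3, 4, 6, 9}
Tree: B1–B2, B2–B3, B3–B4, B2–B5, B2–B6
Each bag holds 4 vertices, so the decomposition has width 3, which upper-bounds the treewidth. On the other hand G contains the 4-clique {1, 2, 3, 7}. A clique must lie in a single bag of any decomposition, so no decomposition can have width below 3. Therefore the treewidth is 3.

3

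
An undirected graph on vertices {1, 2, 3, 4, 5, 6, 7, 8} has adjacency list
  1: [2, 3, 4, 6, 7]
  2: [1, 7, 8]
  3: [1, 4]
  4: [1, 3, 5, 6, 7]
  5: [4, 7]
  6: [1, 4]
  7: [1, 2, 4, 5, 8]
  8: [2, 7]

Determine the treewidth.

A width-2 tree decomposition is:
Bags: B1 = {1, 2, 7}  B2 = {1, 4, 7}  B3 = {1, 3, 4}  B4 = {1, 4, 6}  B5 = {4, 5, 7}  B6 = {2, 7, 8}
Tree: B1–B2, B2–B3, B3–B4, B2–B5, B1–B6
Every bag has size at most 3, so the width is 3 − 1 = 2 and tw(G) ≤ 2. Conversely, {2, 7, 8} is a clique of size 3, and the vertices of any clique must share a bag in every tree decomposition; so some bag has ≥ 3 vertices and tw(G) ≥ 2. The upper and lower bounds meet at 2, so that is the treewidth.

2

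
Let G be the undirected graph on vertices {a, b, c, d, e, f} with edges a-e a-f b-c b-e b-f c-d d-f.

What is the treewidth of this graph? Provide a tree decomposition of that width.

The largest bag has 3 vertices, giving width 2; this decomposition certifies tw(G) ≤ 2. For the lower bound, G contains the cycle d–c–b–f–d, so G is not a forest; only forests have treewidth ≤ 1, hence tw(G) ≥ 2. Therefore the treewidth is 2.

Treewidth 2.
One optimal decomposition is:
Bags: B1 = {c, d, f}  B2 = {b, c, f}  B3 = {a, b, f}  B4 = {a, b, e}
Tree: B1–B2, B2–B3, B3–B4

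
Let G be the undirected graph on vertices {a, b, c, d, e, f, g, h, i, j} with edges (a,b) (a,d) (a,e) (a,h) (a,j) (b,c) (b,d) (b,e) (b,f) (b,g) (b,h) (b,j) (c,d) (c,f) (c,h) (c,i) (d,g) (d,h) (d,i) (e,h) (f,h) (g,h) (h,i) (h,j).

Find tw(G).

3

A width-3 tree decomposition is:
Bags: B1 = {b, d, g, h}  B2 = {b, c, d, h}  B3 = {b, c, f, h}  B4 = {a, b, d, h}  B5 = {c, d, h, i}  B6 = {a, b, h, j}  B7 = {a, b, e, h}
Tree: B1–B2, B2–B3, B2–B4, B2–B5, B4–B6, B6–B7
Each bag holds 4 vertices, so the decomposition has width 3, which upper-bounds the treewidth. For the lower bound, the 4 vertices {b, d, g, h} are pairwise adjacent, and any tree decomposition puts a clique entirely inside one bag — forcing width ≥ 3. The upper and lower bounds meet at 3, so that is the treewidth.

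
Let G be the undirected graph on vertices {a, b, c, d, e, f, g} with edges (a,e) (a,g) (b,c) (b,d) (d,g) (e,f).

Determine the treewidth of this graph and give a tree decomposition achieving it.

Every bag has size at most 2, so the width is 2 − 1 = 1 and tw(G) ≤ 1. G has an edge, so its treewidth is at least 1. Therefore the treewidth is 1.

Treewidth 1.
One such decomposition:
Bags: B1 = {e, f}  B2 = {a, e}  B3 = {a, g}  B4 = {d, g}  B5 = {b, d}  B6 = {b, c}
Tree: B1–B2, B2–B3, B3–B4, B4–B5, B5–B6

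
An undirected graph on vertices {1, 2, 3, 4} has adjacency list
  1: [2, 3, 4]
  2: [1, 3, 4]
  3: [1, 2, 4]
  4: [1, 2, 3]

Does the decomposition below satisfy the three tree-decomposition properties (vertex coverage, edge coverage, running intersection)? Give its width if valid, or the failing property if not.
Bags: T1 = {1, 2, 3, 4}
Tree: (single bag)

Vertex coverage: the bags together contain {1, 2, 3, 4}, the full vertex set. Edge coverage: each edge of G has both endpoints in at least one bag. Running intersection: for every vertex, the bags containing it form a connected subtree. All three properties hold, so this is a valid tree decomposition of width max|bag| − 1 = 3, and hence tw(G) ≤ 3.

Yes; width 3.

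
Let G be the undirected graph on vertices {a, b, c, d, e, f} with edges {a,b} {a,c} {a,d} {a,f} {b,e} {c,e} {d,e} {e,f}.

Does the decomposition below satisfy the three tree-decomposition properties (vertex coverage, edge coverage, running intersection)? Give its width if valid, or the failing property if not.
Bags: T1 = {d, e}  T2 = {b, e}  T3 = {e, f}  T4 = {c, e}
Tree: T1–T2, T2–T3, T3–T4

No — vertex a appears in no bag.

A tree decomposition must satisfy three properties: every vertex lies in some bag; for every edge, both endpoints lie together in some bag; and for every vertex, the bags containing it form a connected subtree. Here vertex a appears in no bag, so the decomposition is invalid.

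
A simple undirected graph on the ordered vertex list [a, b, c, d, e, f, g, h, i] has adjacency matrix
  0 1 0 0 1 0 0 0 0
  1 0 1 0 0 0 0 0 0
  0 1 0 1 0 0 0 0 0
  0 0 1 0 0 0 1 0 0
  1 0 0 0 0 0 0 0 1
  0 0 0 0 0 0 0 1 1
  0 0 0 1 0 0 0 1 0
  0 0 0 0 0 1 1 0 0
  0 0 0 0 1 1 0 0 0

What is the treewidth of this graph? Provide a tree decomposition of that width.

Each bag holds 3 vertices, so the decomposition has width 2, which upper-bounds the treewidth. For the lower bound, G contains the cycle a–e–i–f–h–g–d–c–b–a, so G is not a forest; only forests have treewidth ≤ 1, hence tw(G) ≥ 2. Therefore the treewidth is 2.

Treewidth 2.
One optimal decomposition is:
Bags: B1 = {a, e, i}  B2 = {a, f, i}  B3 = {a, f, h}  B4 = {a, g, h}  B5 = {a, d, g}  B6 = {a, c, d}  B7 = {a, b, c}
Tree: B1–B2, B2–B3, B3–B4, B4–B5, B5–B6, B6–B7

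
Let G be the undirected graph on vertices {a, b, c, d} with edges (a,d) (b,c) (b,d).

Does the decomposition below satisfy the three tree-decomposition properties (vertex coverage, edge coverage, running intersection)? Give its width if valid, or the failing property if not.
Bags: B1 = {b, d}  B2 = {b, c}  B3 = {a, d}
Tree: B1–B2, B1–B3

Yes; width 1.

Every vertex of G appears in some bag (union = {a, b, c, d}); every edge is covered by a bag; and for each vertex v the set of bags containing v is connected in the bag tree. The decomposition is therefore valid. The largest bag has 2 vertices, so the width is 1.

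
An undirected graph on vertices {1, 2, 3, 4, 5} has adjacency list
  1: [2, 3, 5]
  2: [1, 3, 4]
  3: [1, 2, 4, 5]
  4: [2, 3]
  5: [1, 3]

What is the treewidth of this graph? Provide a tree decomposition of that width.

Treewidth 2.
Bags: B1 = {1, 2, 3}  B2 = {1, 3, 5}  B3 = {2, 3, 4}
Tree: B1–B2, B1–B3

Each bag holds 3 vertices, so the decomposition has width 2, which upper-bounds the treewidth. For the lower bound, the 3 vertices {1, 2, 3} are pairwise adjacent, and any tree decomposition puts a clique entirely inside one bag — forcing width ≥ 2. Hence tw(G) = 2 exactly.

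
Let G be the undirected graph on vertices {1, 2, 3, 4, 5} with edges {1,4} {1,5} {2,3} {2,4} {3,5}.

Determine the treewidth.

A width-2 tree decomposition is:
Bags: B1 = {1, 3, 5}  B2 = {1, 2, 3}  B3 = {1, 2, 4}
Tree: B1–B2, B2–B3
Every bag has size at most 3, so the width is 3 − 1 = 2 and tw(G) ≤ 2. Since 1–5–3–2–4–1 is a cycle in G, G is not acyclic. Forests are exactly the graphs of treewidth ≤ 1, so tw(G) ≥ 2. Therefore the treewidth is 2.

2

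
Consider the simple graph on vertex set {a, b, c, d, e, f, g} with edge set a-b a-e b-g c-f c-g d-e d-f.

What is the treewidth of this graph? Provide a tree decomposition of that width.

The largest bag has 3 vertices, giving width 2; this decomposition certifies tw(G) ≤ 2. The edges f–d–e–a–b–g–c–f form a cycle, so G is not a tree and its treewidth is at least 2. Combining the bounds, tw(G) = 2.

Treewidth 2.
One optimal decomposition is:
Bags: B1 = {d, e, f}  B2 = {a, e, f}  B3 = {a, b, f}  B4 = {b, f, g}  B5 = {c, f, g}
Tree: B1–B2, B2–B3, B3–B4, B4–B5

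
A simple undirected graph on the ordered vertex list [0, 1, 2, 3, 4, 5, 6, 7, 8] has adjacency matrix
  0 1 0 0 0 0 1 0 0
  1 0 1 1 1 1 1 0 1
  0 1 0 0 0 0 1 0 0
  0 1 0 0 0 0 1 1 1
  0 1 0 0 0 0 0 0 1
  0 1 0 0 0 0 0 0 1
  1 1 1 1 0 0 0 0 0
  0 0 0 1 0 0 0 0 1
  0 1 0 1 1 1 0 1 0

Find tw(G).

A width-2 tree decomposition is:
Bags: B1 = {0, 1, 6}  B2 = {1, 3, 6}  B3 = {1, 3, 8}  B4 = {1, 2, 6}  B5 = {1, 4, 8}  B6 = {3, 7, 8}  B7 = {1, 5, 8}
Tree: B1–B2, B2–B3, B2–B4, B3–B5, B3–B6, B5–B7
Every bag has size at most 3, so the width is 3 − 1 = 2 and tw(G) ≤ 2. For the lower bound, the 3 vertices {1, 3, 8} are pairwise adjacent, and any tree decomposition puts a clique entirely inside one bag — forcing width ≥ 2. Hence tw(G) = 2 exactly.

2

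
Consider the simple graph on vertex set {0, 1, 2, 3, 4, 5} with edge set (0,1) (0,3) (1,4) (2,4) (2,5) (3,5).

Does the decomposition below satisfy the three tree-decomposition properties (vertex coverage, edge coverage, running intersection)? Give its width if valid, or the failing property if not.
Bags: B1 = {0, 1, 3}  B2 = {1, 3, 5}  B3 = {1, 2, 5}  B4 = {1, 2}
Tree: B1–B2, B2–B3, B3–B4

A tree decomposition must satisfy three properties: every vertex lies in some bag; for every edge, both endpoints lie together in some bag; and for every vertex, the bags containing it form a connected subtree. Here vertex 4 appears in no bag, so the decomposition is invalid.

No — vertex 4 appears in no bag.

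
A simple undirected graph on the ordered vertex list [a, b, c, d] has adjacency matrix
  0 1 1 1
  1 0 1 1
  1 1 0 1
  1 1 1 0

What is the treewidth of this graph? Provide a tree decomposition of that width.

Treewidth 3.
One such decomposition:
Bags: B1 = {a, b, c, d}
Tree: (single bag)

With just one bag of size 4, the width is 4 − 1 = 3, so tw(G) ≤ 3. For the lower bound, the 4 vertices {a, b, c, d} are pairwise adjacent, and any tree decomposition puts a clique entirely inside one bag — forcing width ≥ 3. Therefore the treewidth is 3.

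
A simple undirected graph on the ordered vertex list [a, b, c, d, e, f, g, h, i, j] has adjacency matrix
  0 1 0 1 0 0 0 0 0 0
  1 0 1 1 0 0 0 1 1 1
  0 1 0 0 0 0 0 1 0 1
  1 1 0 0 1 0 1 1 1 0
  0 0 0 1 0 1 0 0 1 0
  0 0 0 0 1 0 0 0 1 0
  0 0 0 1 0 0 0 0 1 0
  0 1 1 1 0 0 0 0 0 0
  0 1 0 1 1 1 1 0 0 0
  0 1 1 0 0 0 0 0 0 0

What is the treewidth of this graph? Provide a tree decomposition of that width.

Treewidth 2.
Bags: B1 = {a, b, d}  B2 = {b, d, i}  B3 = {b, d, h}  B4 = {d, e, i}  B5 = {d, g, i}  B6 = {b, c, h}  B7 = {b, c, j}  B8 = {e, f, i}
Tree: B1–B2, B1–B3, B2–B4, B4–B5, B3–B6, B6–B7, B4–B8

Every bag has size at most 3, so the width is 3 − 1 = 2 and tw(G) ≤ 2. On the other hand G contains the 3-clique {d, g, i}. A clique must lie in a single bag of any decomposition, so no decomposition can have width below 2. Therefore the treewidth is 2.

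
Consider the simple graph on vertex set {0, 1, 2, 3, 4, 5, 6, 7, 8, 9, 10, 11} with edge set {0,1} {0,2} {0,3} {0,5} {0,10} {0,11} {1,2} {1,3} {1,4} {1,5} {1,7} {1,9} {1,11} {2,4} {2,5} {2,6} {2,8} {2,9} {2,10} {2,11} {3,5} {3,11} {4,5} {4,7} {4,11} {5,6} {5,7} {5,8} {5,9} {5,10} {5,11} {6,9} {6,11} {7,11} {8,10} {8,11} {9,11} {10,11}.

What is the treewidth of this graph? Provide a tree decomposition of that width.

The largest bag has 5 vertices, giving width 4; this decomposition certifies tw(G) ≤ 4. On the other hand G contains the 5-clique {2, 5, 8, 10, 11}. A clique must lie in a single bag of any decomposition, so no decomposition can have width below 4. The upper and lower bounds meet at 4, so that is the treewidth.

Treewidth 4.
One optimal decomposition is:
Bags: B1 = {0, 1, 2, 5, 11}  B2 = {1, 2, 4, 5, 11}  B3 = {0, 2, 5, 10, 11}  B4 = {0, 1, 3, 5, 11}  B5 = {2, 5, 8, 10, 11}  B6 = {1, 2, 5, 9, 11}  B7 = {2, 5, 6, 9, 11}  B8 = {1, 4, 5, 7, 11}
Tree: B1–B2, B1–B3, B1–B4, B3–B5, B1–B6, B6–B7, B2–B8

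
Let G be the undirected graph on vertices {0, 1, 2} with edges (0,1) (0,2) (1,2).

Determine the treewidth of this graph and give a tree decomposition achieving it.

With just one bag of size 3, the width is 3 − 1 = 2, so tw(G) ≤ 2. Conversely, {0, 1, 2} is a clique of size 3, and the vertices of any clique must share a bag in every tree decomposition; so some bag has ≥ 3 vertices and tw(G) ≥ 2. Therefore the treewidth is 2.

Treewidth 2.
One optimal decomposition is:
Bags: B1 = {0, 1, 2}
Tree: (single bag)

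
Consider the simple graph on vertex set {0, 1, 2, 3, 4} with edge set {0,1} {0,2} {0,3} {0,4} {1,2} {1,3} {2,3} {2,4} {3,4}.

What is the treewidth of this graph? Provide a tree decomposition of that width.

Treewidth 3.
One such decomposition:
Bags: B1 = {0, 2, 3, 4}  B2 = {0, 1, 2, 3}
Tree: B1–B2

The largest bag has 4 vertices, giving width 3; this decomposition certifies tw(G) ≤ 3. Conversely, {0, 1, 2, 3} is a clique of size 4, and the vertices of any clique must share a bag in every tree decomposition; so some bag has ≥ 4 vertices and tw(G) ≥ 3. Therefore the treewidth is 3.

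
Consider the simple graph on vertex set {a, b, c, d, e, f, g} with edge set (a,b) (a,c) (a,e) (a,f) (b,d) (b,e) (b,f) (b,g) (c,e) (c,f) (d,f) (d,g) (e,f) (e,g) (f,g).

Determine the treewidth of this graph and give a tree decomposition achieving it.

Treewidth 3.
One such decomposition:
Bags: B1 = {b, e, f, g}  B2 = {a, b, e, f}  B3 = {a, c, e, f}  B4 = {b, d, f, g}
Tree: B1–B2, B2–B3, B1–B4

Each bag holds 4 vertices, so the decomposition has width 3, which upper-bounds the treewidth. Conversely, {a, c, e, f} is a clique of size 4, and the vertices of any clique must share a bag in every tree decomposition; so some bag has ≥ 4 vertices and tw(G) ≥ 3. Combining the bounds, tw(G) = 3.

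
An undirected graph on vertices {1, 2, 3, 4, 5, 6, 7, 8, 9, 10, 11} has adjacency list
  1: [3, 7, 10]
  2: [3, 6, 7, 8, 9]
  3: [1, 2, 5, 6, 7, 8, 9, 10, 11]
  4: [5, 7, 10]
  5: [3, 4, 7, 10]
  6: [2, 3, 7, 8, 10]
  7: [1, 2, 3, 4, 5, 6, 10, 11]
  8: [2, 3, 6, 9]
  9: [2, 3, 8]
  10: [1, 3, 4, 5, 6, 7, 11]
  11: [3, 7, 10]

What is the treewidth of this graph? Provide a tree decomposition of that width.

Treewidth 3.
One such decomposition:
Bags: B1 = {1, 3, 7, 10}  B2 = {3, 7, 10, 11}  B3 = {3, 5, 7, 10}  B4 = {4, 5, 7, 10}  B5 = {3, 6, 7, 10}  B6 = {2, 3, 6, 7}  B7 = {2, 3, 6, 8}  B8 = {2, 3, 8, 9}
Tree: B1–B2, B1–B3, B3–B4, B2–B5, B5–B6, B6–B7, B7–B8

Every bag has size at most 4, so the width is 4 − 1 = 3 and tw(G) ≤ 3. On the other hand G contains the 4-clique {2, 3, 8, 9}. A clique must lie in a single bag of any decomposition, so no decomposition can have width below 3. The upper and lower bounds meet at 3, so that is the treewidth.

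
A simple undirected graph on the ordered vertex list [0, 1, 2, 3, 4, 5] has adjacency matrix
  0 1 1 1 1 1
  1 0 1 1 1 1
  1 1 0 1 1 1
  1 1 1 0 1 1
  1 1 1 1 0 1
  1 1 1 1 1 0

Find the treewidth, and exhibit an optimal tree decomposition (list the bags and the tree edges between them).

With just one bag of size 6, the width is 6 − 1 = 5, so tw(G) ≤ 5. For the lower bound, the 6 vertices {0, 1, 2, 3, 4, 5} are pairwise adjacent, and any tree decomposition puts a clique entirely inside one bag — forcing width ≥ 5. Hence tw(G) = 5 exactly.

Treewidth 5.
One such decomposition:
Bags: B1 = {0, 1, 2, 3, 4, 5}
Tree: (single bag)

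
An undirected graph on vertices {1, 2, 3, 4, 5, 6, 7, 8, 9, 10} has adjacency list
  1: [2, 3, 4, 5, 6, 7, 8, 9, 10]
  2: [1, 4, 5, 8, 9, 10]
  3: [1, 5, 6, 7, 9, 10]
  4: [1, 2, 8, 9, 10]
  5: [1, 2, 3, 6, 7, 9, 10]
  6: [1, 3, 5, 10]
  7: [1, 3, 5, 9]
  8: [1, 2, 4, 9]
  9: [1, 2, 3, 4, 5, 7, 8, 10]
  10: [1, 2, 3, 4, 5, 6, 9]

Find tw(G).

A width-4 tree decomposition is:
Bags: B1 = {1, 2, 5, 9, 10}  B2 = {1, 3, 5, 9, 10}  B3 = {1, 3, 5, 6, 10}  B4 = {1, 2, 4, 9, 10}  B5 = {1, 2, 4, 8, 9}  B6 = {1, 3, 5, 7, 9}
Tree: B1–B2, B2–B3, B1–B4, B4–B5, B2–B6
Each bag holds 5 vertices, so the decomposition has width 4, which upper-bounds the treewidth. On the other hand G contains the 5-clique {1, 2, 4, 8, 9}. A clique must lie in a single bag of any decomposition, so no decomposition can have width below 4. Combining the bounds, tw(G) = 4.

4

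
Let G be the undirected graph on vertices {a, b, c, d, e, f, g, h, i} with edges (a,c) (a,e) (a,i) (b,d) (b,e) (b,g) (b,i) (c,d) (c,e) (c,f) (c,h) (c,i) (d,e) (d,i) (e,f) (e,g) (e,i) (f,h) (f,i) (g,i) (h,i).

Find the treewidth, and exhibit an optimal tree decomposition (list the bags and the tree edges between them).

Every bag has size at most 4, so the width is 4 − 1 = 3 and tw(G) ≤ 3. Conversely, {b, e, g, i} is a clique of size 4, and the vertices of any clique must share a bag in every tree decomposition; so some bag has ≥ 4 vertices and tw(G) ≥ 3. Combining the bounds, tw(G) = 3.

Treewidth 3.
Bags: B1 = {c, d, e, i}  B2 = {a, c, e, i}  B3 = {c, e, f, i}  B4 = {b, d, e, i}  B5 = {b, e, g, i}  B6 = {c, f, h, i}
Tree: B1–B2, B2–B3, B1–B4, B4–B5, B3–B6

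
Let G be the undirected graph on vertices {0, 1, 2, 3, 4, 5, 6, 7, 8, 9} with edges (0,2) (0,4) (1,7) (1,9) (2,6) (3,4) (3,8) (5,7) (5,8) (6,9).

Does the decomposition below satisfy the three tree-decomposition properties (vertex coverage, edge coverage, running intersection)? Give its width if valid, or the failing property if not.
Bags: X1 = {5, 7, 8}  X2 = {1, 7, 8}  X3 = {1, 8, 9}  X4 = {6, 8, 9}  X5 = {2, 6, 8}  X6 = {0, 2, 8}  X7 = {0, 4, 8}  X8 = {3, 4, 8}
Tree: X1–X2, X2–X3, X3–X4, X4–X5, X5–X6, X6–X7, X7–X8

Yes; width 2.

Every vertex of G appears in some bag (union = {0, 1, 2, 3, 4, 5, 6, 7, 8, 9}); every edge is covered by a bag; and for each vertex v the set of bags containing v is connected in the bag tree. The decomposition is therefore valid. The largest bag has 3 vertices, so the width is 2.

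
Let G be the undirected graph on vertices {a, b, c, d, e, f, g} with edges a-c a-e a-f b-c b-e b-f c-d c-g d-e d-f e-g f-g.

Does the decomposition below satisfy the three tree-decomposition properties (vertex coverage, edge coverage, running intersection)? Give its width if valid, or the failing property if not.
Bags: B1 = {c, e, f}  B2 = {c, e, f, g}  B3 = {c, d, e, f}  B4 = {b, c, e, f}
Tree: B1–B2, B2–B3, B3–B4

No — vertex a appears in no bag.

A tree decomposition must satisfy three properties: every vertex lies in some bag; for every edge, both endpoints lie together in some bag; and for every vertex, the bags containing it form a connected subtree. Here vertex a appears in no bag, so the decomposition is invalid.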